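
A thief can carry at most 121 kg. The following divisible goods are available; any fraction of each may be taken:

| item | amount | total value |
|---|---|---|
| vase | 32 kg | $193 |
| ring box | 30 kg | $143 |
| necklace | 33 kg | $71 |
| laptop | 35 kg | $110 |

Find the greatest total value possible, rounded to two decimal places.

497.64

Take in order of value per unit:
- vase (193/32 per unit): all 32 → value 193, running total 193.00
- ring box (143/30 per unit): all 30 → value 143, running total 336.00
- laptop (110/35 per unit): all 35 → value 110, running total 446.00
- necklace (71/33 per unit): 24 of 33 → value 24×71/33 = 51.6364, running total 497.64
Total 497.64.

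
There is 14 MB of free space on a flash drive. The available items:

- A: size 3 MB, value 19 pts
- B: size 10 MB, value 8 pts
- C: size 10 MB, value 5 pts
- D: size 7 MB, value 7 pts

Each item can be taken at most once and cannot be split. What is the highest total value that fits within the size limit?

27 pts

Check high-value combinations within 14 MB:
- A+B: size 3+10=13, value 19+8=27
- A+D: size 3+7=10, value 19+7=26
- A+C: size 3+10=13, value 19+5=24
- A: size 3, value 19
- B: size 10, value 8
Best: 27 pts.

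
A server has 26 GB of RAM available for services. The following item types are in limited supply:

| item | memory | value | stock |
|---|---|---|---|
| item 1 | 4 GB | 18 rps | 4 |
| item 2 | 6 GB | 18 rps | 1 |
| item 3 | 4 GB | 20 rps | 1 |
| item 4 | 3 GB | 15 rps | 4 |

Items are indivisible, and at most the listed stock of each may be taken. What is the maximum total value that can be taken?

Top feasible selections:
- 4×item 1 + 1×item 3 + 2×item 4: memory 26, value 122
- 3×item 1 + 1×item 3 + 3×item 4: memory 25, value 119
Best: 122 rps.

122 rps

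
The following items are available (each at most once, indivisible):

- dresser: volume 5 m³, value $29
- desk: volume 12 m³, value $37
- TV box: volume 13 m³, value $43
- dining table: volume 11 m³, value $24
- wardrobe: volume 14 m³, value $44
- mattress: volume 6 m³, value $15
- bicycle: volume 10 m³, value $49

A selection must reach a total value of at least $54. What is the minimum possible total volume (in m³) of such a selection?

Subsets with value ≥ 54, sorted by total volume:
- dresser+bicycle: volume 15, value 78
- mattress+bicycle: volume 16, value 64
Minimum volume: 15 m³.

15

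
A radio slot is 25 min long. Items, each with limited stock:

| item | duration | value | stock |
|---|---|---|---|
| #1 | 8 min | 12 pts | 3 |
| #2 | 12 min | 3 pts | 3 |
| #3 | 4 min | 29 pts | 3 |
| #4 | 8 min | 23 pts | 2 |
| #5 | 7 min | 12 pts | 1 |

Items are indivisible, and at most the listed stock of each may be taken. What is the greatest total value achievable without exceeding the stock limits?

Top feasible selections:
- 3×#3 + 1×#4: duration 20, value 110
- 2×#3 + 2×#4: duration 24, value 104
- 3×#3 + 1×#5: duration 19, value 99
Best: 110 pts.

110 pts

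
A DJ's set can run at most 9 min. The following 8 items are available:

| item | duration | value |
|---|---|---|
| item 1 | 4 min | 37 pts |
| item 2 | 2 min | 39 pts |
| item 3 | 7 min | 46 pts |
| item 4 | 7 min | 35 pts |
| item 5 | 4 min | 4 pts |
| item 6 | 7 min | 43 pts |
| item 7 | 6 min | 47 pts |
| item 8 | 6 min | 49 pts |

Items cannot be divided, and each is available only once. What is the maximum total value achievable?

Check high-value combinations within 9 min:
- item 2+item 8: duration 2+6=8, value 39+49=88
- item 2+item 7: duration 2+6=8, value 39+47=86
- item 2+item 3: duration 2+7=9, value 39+46=85
Best: 88 pts.

88 pts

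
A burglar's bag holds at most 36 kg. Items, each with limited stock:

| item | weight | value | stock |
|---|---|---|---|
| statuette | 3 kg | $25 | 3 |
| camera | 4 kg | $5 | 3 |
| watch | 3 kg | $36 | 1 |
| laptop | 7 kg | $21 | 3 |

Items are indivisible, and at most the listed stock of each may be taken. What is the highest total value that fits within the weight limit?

Best selections within weight 36 and stock limits:
- 3×statuette + 1×watch + 3×laptop: weight 33, value 174
- 3×statuette + 2×camera + 1×watch + 2×laptop: weight 34, value 163
- 3×statuette + 1×camera + 1×watch + 2×laptop: weight 30, value 158
- 2×statuette + 1×camera + 1×watch + 3×laptop: weight 34, value 154
Best: $174.

$174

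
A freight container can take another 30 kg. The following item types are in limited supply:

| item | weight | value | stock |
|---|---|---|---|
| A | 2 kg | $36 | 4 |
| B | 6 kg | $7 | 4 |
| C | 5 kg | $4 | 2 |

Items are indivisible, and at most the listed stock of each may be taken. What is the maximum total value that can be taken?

Top feasible selections:
- 4×A + 2×B + 2×C: weight 30, value 166
- 4×A + 3×B: weight 26, value 165
- 4×A + 2×B + 1×C: weight 25, value 162
- 4×A + 1×B + 2×C: weight 24, value 159
Best: $166.

$166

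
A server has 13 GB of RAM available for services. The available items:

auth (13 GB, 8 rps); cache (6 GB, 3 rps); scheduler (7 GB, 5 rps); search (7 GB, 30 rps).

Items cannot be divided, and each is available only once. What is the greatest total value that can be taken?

Check high-value combinations within 13 GB:
- cache+search: memory 6+7=13, value 3+30=33
- search: memory 7, value 30
- auth: memory 13, value 8
- cache+scheduler: memory 6+7=13, value 3+5=8
- scheduler: memory 7, value 5
Best: 33 rps.

33 rps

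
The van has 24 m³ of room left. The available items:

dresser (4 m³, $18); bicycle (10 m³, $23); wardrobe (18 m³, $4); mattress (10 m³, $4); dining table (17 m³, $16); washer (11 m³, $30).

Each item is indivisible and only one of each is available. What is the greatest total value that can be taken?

$53

This is a 0/1 knapsack; check combinations near the capacity.
- bicycle+washer: volume 10+11=21, value 23+30=53
- dresser+washer: volume 4+11=15, value 18+30=48
- dresser+bicycle+mattress: volume 4+10+10=24, value 18+23+4=45
- dresser+bicycle: volume 4+10=14, value 18+23=41
- dresser+dining table: volume 4+17=21, value 18+16=34
Best: $53.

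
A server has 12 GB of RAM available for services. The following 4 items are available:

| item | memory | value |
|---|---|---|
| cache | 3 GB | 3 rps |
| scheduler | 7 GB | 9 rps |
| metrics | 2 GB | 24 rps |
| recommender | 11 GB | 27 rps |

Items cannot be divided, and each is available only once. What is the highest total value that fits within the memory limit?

36 rps

Check high-value combinations within 12 GB:
- cache+scheduler+metrics: memory 3+7+2=12, value 3+9+24=36
- scheduler+metrics: memory 7+2=9, value 9+24=33
- cache+metrics: memory 3+2=5, value 3+24=27
- recommender: memory 11, value 27
Best: 36 rps.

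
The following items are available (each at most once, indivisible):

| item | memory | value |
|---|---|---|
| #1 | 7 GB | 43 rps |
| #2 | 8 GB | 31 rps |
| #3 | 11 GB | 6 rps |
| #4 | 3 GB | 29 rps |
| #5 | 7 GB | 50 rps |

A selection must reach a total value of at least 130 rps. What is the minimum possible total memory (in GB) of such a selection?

25

Subsets with value ≥ 130, sorted by total memory:
- #1+#2+#4+#5: memory 25, value 153
- #1+#2+#3+#5: memory 33, value 130
- #1+#2+#3+#4+#5: memory 36, value 159
Minimum memory: 25 GB.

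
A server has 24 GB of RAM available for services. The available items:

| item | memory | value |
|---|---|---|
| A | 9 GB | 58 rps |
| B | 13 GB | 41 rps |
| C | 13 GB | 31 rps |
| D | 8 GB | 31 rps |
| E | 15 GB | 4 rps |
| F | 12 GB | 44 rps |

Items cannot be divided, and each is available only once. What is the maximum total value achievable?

102 rps

Check high-value combinations within 24 GB:
- A+F: memory 9+12=21, value 58+44=102
- A+B: memory 9+13=22, value 58+41=99
- A+D: memory 9+8=17, value 58+31=89
Best: 102 rps.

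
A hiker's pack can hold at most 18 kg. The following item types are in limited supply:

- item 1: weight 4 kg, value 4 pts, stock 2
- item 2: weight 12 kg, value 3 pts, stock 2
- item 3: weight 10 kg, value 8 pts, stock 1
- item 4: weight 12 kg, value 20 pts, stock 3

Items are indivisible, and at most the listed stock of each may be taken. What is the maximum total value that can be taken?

24 pts

Top feasible selections:
- 1×item 1 + 1×item 4: weight 16, value 24
- 1×item 4: weight 12, value 20
- 2×item 1 + 1×item 3: weight 18, value 16
Best: 24 pts.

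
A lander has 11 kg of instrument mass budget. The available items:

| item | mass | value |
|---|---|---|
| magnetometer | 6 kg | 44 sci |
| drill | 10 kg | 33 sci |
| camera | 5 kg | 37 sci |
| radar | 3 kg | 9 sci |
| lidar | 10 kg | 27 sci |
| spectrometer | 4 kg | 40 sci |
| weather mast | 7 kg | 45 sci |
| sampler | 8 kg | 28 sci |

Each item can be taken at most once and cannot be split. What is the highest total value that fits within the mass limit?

Check high-value combinations within 11 kg:
- spectrometer+weather mast: mass 4+7=11, value 40+45=85
- magnetometer+spectrometer: mass 6+4=10, value 44+40=84
- magnetometer+camera: mass 6+5=11, value 44+37=81
- camera+spectrometer: mass 5+4=9, value 37+40=77
Best: 85 sci.

85 sci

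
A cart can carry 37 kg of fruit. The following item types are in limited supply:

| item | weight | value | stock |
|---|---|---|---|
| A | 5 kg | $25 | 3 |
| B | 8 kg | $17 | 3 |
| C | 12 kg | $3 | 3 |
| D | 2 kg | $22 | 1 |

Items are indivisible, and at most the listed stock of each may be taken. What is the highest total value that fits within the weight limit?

Best selections within weight 37 and stock limits:
- 3×A + 2×B + 1×D: weight 33, value 131
- 2×A + 3×B + 1×D: weight 36, value 123
- 3×A + 1×B + 1×C + 1×D: weight 37, value 117
Best: $131.

$131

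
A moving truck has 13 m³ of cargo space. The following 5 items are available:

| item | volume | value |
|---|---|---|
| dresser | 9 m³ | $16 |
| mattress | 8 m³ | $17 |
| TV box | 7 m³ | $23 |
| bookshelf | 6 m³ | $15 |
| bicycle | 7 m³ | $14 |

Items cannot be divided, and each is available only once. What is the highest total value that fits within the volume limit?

$38

Check high-value combinations within 13 m³:
- TV box+bookshelf: volume 7+6=13, value 23+15=38
- bookshelf+bicycle: volume 6+7=13, value 15+14=29
- TV box: volume 7, value 23
- mattress: volume 8, value 17
Best: $38.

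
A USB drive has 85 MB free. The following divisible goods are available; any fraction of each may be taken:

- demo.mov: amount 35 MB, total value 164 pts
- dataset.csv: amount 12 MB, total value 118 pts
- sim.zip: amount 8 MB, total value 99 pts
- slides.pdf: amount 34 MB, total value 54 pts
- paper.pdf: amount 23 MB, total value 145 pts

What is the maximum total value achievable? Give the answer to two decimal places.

Take in order of value per unit:
- sim.zip (99/8 per unit): all 8 → value 99, running total 99.00
- dataset.csv (118/12 per unit): all 12 → value 118, running total 217.00
- paper.pdf (145/23 per unit): all 23 → value 145, running total 362.00
- demo.mov (164/35 per unit): all 35 → value 164, running total 526.00
- slides.pdf (54/34 per unit): 7 of 34 → value 7×54/34 = 11.1176, running total 537.12
Total 537.12.

537.12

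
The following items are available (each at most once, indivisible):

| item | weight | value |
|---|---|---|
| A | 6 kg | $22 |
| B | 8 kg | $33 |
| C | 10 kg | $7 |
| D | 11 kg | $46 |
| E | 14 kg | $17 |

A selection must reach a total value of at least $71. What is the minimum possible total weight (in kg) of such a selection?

Subsets with value ≥ 71, sorted by total weight:
- B+D: weight 19, value 79
- A+B+D: weight 25, value 101
Minimum weight: 19 kg.

19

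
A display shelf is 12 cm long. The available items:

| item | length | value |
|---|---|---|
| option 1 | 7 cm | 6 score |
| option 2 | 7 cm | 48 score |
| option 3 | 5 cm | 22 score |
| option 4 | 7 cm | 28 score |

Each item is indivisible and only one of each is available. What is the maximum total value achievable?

Check high-value combinations within 12 cm:
- option 2+option 3: length 7+5=12, value 48+22=70
- option 3+option 4: length 5+7=12, value 22+28=50
- option 2: length 7, value 48
- option 4: length 7, value 28
Best: 70 score.

70 score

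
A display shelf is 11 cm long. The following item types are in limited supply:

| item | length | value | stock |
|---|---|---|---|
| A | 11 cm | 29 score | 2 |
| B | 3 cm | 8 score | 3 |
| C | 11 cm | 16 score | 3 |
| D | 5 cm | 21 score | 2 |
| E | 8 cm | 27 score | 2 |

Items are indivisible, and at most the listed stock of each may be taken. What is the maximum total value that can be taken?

42 score

Top feasible selections:
- 2×D: length 10, value 42
- 2×B + 1×D: length 11, value 37
- 1×B + 1×E: length 11, value 35
Best: 42 score.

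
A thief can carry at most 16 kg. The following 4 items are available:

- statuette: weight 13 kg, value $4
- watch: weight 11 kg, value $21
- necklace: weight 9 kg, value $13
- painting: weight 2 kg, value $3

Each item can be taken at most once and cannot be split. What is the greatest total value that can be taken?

Check high-value combinations within 16 kg:
- watch+painting: weight 11+2=13, value 21+3=24
- watch: weight 11, value 21
- necklace+painting: weight 9+2=11, value 13+3=16
- necklace: weight 9, value 13
Best: $24.

$24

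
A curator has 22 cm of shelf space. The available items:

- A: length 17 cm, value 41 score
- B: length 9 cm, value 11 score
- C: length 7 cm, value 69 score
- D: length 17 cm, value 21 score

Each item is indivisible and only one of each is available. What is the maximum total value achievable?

80 score

Check high-value combinations within 22 cm:
- B+C: length 9+7=16, value 11+69=80
- C: length 7, value 69
- A: length 17, value 41
- D: length 17, value 21
Best: 80 score.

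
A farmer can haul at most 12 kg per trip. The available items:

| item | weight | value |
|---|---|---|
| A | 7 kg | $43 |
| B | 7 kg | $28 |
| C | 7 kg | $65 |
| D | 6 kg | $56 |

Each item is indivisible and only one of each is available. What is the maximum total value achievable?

$65

Check high-value combinations within 12 kg:
- C: weight 7, value 65
- D: weight 6, value 56
- A: weight 7, value 43
Best: $65.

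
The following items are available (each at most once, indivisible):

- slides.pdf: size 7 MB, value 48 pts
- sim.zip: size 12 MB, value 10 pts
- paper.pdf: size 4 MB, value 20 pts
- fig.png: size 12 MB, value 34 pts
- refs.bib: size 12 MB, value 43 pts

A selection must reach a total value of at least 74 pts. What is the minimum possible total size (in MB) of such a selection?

19

Subsets with value ≥ 74, sorted by total size:
- slides.pdf+refs.bib: size 19, value 91
- slides.pdf+fig.png: size 19, value 82
- slides.pdf+paper.pdf+refs.bib: size 23, value 111
Minimum size: 19 MB.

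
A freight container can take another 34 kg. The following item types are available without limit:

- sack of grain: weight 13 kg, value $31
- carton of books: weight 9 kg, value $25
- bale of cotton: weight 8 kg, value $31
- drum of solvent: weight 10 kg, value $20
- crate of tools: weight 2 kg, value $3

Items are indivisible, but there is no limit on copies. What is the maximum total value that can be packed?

Best value-per-unit is bale of cotton at 31/8; filling with it alone gives 4×31 = 124.
Optimal mix: 4×bale of cotton + 1×crate of tools → weight 34, value 127.

$127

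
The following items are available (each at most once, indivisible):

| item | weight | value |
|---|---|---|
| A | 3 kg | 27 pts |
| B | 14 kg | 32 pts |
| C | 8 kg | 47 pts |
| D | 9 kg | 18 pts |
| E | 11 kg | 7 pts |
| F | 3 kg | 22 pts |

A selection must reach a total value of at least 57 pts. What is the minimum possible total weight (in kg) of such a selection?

Subsets with value ≥ 57, sorted by total weight:
- A+C: weight 11, value 74
- C+F: weight 11, value 69
Minimum weight: 11 kg.

11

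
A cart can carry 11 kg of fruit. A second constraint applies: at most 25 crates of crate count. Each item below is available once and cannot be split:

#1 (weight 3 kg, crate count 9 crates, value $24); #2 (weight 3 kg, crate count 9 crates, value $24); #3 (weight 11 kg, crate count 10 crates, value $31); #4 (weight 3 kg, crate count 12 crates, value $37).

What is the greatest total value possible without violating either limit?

$61

Feasible sets respecting both limits:
- #1+#4: weight 6, crate count 21, value 61
- #2+#4: weight 6, crate count 21, value 61
- #1+#2: weight 6, crate count 18, value 48
Best: $61.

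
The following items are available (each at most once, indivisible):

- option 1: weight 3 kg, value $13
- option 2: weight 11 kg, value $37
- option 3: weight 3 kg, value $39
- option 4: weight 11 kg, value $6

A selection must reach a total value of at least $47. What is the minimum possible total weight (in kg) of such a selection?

Subsets with value ≥ 47, sorted by total weight:
- option 1+option 3: weight 6, value 52
- option 2+option 3: weight 14, value 76
- option 1+option 2: weight 14, value 50
Minimum weight: 6 kg.

6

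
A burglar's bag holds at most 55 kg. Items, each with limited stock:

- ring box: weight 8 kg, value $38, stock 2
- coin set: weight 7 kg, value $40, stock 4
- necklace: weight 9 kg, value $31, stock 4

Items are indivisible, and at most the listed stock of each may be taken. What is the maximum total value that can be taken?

$267

Best selections within weight 55 and stock limits:
- 2×ring box + 4×coin set + 1×necklace: weight 53, value 267
- 1×ring box + 4×coin set + 2×necklace: weight 54, value 260
- 2×ring box + 3×coin set + 2×necklace: weight 55, value 258
- 4×coin set + 3×necklace: weight 55, value 253
Best: $267.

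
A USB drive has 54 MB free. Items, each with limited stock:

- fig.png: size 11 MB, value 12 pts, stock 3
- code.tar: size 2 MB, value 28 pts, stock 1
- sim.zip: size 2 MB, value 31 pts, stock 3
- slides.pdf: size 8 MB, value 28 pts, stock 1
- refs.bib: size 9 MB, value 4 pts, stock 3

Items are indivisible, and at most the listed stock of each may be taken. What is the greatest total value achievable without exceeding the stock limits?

185 pts

Top feasible selections:
- 3×fig.png + 1×code.tar + 3×sim.zip + 1×slides.pdf: size 49, value 185
- 2×fig.png + 1×code.tar + 3×sim.zip + 1×slides.pdf + 1×refs.bib: size 47, value 177
Best: 185 pts.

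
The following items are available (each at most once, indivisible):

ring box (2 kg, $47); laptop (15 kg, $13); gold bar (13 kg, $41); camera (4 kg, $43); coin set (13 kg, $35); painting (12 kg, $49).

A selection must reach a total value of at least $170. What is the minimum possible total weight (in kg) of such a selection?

31

Subsets with value ≥ 170, sorted by total weight:
- ring box+gold bar+camera+painting: weight 31, value 180
- ring box+camera+coin set+painting: weight 31, value 174
- ring box+gold bar+coin set+painting: weight 40, value 172
- ring box+gold bar+camera+coin set+painting: weight 44, value 215
Minimum weight: 31 kg.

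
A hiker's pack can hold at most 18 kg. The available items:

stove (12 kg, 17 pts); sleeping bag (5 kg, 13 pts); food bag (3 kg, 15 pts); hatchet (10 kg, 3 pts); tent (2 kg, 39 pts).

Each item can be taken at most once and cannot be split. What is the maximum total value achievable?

71 pts

Check high-value combinations within 18 kg:
- stove+food bag+tent: weight 12+3+2=17, value 17+15+39=71
- sleeping bag+food bag+tent: weight 5+3+2=10, value 13+15+39=67
- food bag+hatchet+tent: weight 3+10+2=15, value 15+3+39=57
- stove+tent: weight 12+2=14, value 17+39=56
Best: 71 pts.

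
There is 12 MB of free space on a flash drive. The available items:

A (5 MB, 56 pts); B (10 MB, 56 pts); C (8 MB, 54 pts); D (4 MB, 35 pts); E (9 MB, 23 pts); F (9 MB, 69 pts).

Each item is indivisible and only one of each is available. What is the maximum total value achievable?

91 pts

Check high-value combinations within 12 MB:
- A+D: size 5+4=9, value 56+35=91
- C+D: size 8+4=12, value 54+35=89
- F: size 9, value 69
- A: size 5, value 56
Best: 91 pts.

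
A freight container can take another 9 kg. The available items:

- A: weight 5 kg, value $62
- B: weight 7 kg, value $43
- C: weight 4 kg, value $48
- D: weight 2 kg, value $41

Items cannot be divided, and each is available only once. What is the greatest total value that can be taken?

$110

Check high-value combinations within 9 kg:
- A+C: weight 5+4=9, value 62+48=110
- A+D: weight 5+2=7, value 62+41=103
- C+D: weight 4+2=6, value 48+41=89
- B+D: weight 7+2=9, value 43+41=84
Best: $110.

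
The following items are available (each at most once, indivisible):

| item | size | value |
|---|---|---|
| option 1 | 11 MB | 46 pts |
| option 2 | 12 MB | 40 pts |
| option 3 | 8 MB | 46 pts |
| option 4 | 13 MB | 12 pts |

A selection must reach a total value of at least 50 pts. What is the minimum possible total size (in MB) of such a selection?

19

Subsets with value ≥ 50, sorted by total size:
- option 1+option 3: size 19, value 92
- option 2+option 3: size 20, value 86
- option 3+option 4: size 21, value 58
Minimum size: 19 MB.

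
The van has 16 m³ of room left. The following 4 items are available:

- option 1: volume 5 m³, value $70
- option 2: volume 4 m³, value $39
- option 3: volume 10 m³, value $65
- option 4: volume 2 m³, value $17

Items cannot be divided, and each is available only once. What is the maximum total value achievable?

$135

Check high-value combinations within 16 m³:
- option 1+option 3: volume 5+10=15, value 70+65=135
- option 1+option 2+option 4: volume 5+4+2=11, value 70+39+17=126
- option 2+option 3+option 4: volume 4+10+2=16, value 39+65+17=121
Best: $135.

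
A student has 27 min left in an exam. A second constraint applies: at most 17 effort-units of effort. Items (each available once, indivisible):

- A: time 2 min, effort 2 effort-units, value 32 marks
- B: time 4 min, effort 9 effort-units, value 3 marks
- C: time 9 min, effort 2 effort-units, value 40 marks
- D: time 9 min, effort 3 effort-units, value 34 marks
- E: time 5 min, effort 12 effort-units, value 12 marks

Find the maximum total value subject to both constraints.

Feasible sets respecting both limits:
- A+B+C+D: time 24, effort 16, value 109
- A+C+D: time 20, effort 7, value 106
- C+D+E: time 23, effort 17, value 86
Best: 109 marks.

109 marks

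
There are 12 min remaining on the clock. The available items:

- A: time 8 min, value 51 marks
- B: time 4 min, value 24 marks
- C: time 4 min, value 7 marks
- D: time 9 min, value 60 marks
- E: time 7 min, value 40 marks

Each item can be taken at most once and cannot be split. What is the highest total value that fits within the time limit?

Check high-value combinations within 12 min:
- A+B: time 8+4=12, value 51+24=75
- B+E: time 4+7=11, value 24+40=64
- D: time 9, value 60
- A+C: time 8+4=12, value 51+7=58
Best: 75 marks.

75 marks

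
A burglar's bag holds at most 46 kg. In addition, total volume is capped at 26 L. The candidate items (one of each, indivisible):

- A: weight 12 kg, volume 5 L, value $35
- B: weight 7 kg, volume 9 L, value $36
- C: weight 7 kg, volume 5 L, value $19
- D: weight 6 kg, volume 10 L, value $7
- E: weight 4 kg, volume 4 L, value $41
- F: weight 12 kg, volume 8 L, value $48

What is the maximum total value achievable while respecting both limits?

Feasible sets respecting both limits:
- A+B+E+F: weight 35, volume 26, value 160
- B+C+E+F: weight 30, volume 26, value 144
- A+C+E+F: weight 35, volume 22, value 143
- A+B+C+E: weight 30, volume 23, value 131
Best: $160.

$160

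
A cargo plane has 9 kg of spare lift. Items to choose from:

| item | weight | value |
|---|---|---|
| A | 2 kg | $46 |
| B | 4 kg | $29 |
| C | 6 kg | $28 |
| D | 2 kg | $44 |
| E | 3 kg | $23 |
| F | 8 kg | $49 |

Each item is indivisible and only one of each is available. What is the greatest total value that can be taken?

Check high-value combinations within 9 kg:
- A+B+D: weight 2+4+2=8, value 46+29+44=119
- A+D+E: weight 2+2+3=7, value 46+44+23=113
- A+B+E: weight 2+4+3=9, value 46+29+23=98
- B+D+E: weight 4+2+3=9, value 29+44+23=96
Best: $119.

$119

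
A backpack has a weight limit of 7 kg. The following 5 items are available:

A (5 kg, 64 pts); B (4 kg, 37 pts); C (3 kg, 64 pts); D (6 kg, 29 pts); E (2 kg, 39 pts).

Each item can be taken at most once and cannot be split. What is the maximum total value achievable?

Check high-value combinations within 7 kg:
- C+E: weight 3+2=5, value 64+39=103
- A+E: weight 5+2=7, value 64+39=103
- B+C: weight 4+3=7, value 37+64=101
- B+E: weight 4+2=6, value 37+39=76
- C: weight 3, value 64
Best: 103 pts.

103 pts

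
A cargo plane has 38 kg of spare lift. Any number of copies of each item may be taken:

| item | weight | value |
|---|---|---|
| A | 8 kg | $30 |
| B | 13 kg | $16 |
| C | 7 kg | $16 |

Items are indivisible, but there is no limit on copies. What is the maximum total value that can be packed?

$122

Best value-per-unit is A at 30/8; filling with it alone gives 4×30 = 120.
Optimal mix: 3×A + 2×C → weight 38, value 122.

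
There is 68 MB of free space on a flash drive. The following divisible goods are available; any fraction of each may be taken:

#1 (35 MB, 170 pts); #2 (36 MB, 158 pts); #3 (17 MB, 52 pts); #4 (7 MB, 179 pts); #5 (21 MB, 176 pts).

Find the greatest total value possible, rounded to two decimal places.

546.94

Take in order of value per unit:
- #4 (179/7 per unit): all 7 → value 179, running total 179.00
- #5 (176/21 per unit): all 21 → value 176, running total 355.00
- #1 (170/35 per unit): all 35 → value 170, running total 525.00
- #2 (158/36 per unit): 5 of 36 → value 5×158/36 = 21.9444, running total 546.94
Total 546.94.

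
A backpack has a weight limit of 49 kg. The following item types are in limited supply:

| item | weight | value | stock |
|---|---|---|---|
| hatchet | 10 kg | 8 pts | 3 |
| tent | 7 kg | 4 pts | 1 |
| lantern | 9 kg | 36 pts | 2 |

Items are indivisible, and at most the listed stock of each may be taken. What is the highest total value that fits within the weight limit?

96 pts

Top feasible selections:
- 3×hatchet + 2×lantern: weight 48, value 96
- 2×hatchet + 1×tent + 2×lantern: weight 45, value 92
Best: 96 pts.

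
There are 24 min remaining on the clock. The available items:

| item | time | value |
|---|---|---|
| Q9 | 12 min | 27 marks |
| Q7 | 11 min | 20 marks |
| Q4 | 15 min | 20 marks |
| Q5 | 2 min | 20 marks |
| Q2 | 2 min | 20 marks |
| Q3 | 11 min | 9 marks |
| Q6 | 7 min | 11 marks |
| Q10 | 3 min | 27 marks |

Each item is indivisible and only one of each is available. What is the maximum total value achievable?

This is a 0/1 knapsack; check combinations near the capacity.
- Q9+Q5+Q2+Q10: time 12+2+2+3=19, value 27+20+20+27=94
- Q7+Q5+Q2+Q10: time 11+2+2+3=18, value 20+20+20+27=87
- Q4+Q5+Q2+Q10: time 15+2+2+3=22, value 20+20+20+27=87
Best: 94 marks.

94 marks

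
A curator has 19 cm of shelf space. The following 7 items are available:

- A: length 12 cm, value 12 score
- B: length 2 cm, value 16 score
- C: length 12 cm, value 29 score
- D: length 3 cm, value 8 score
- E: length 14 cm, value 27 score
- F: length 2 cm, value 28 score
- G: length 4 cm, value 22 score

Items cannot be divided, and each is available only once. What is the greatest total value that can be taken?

81 score

Check high-value combinations within 19 cm:
- B+C+D+F: length 2+12+3+2=19, value 16+29+8+28=81
- C+F+G: length 12+2+4=18, value 29+28+22=79
- B+D+F+G: length 2+3+2+4=11, value 16+8+28+22=74
- B+C+F: length 2+12+2=16, value 16+29+28=73
- B+E+F: length 2+14+2=18, value 16+27+28=71
Best: 81 score.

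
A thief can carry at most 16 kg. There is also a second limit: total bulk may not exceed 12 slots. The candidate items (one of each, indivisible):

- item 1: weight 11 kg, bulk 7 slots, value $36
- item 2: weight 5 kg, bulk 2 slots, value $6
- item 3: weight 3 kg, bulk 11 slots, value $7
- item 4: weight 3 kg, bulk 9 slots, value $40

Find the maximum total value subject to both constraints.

$46

Feasible sets respecting both limits:
- item 2+item 4: weight 8, bulk 11, value 46
- item 1+item 2: weight 16, bulk 9, value 42
- item 4: weight 3, bulk 9, value 40
Best: $46.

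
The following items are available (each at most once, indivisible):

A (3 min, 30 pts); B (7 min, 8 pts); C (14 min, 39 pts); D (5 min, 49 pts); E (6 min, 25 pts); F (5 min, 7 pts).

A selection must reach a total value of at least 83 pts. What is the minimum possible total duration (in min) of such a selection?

Subsets with value ≥ 83, sorted by total duration:
- A+D+F: duration 13, value 86
- A+D+E: duration 14, value 104
- A+B+D: duration 15, value 87
Minimum duration: 13 min.

13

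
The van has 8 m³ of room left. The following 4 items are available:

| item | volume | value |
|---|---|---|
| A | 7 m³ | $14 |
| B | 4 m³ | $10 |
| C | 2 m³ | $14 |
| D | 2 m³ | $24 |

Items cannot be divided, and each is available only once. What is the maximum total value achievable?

Check high-value combinations within 8 m³:
- B+C+D: volume 4+2+2=8, value 10+14+24=48
- C+D: volume 2+2=4, value 14+24=38
- B+D: volume 4+2=6, value 10+24=34
- D: volume 2, value 24
- B+C: volume 4+2=6, value 10+14=24
Best: $48.

$48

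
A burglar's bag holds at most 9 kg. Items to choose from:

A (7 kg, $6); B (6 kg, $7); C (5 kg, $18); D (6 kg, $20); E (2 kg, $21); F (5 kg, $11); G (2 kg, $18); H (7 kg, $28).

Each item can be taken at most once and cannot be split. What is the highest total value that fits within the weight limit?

This is a 0/1 knapsack; check combinations near the capacity.
- C+E+G: weight 5+2+2=9, value 18+21+18=57
- E+F+G: weight 2+5+2=9, value 21+11+18=50
- E+H: weight 2+7=9, value 21+28=49
- G+H: weight 2+7=9, value 18+28=46
- D+E: weight 6+2=8, value 20+21=41
Best: $57.

$57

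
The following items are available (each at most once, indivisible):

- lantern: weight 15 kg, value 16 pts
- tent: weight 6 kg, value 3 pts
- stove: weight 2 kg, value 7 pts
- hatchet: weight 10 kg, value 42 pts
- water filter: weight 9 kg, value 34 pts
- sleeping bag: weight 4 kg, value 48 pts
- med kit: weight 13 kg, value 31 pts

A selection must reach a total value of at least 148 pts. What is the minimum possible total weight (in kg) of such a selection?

Subsets with value ≥ 148, sorted by total weight:
- hatchet+water filter+sleeping bag+med kit: weight 36, value 155
- stove+hatchet+water filter+sleeping bag+med kit: weight 38, value 162
- tent+hatchet+water filter+sleeping bag+med kit: weight 42, value 158
Minimum weight: 36 kg.

36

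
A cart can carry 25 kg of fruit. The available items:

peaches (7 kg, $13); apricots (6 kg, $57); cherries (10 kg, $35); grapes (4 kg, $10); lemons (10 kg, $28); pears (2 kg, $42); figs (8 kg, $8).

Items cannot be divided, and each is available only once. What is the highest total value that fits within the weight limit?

This is a 0/1 knapsack; check combinations near the capacity.
- peaches+apricots+cherries+pears: weight 7+6+10+2=25, value 13+57+35+42=147
- apricots+cherries+grapes+pears: weight 6+10+4+2=22, value 57+35+10+42=144
- peaches+apricots+lemons+pears: weight 7+6+10+2=25, value 13+57+28+42=140
- apricots+grapes+lemons+pears: weight 6+4+10+2=22, value 57+10+28+42=137
Best: $147.

$147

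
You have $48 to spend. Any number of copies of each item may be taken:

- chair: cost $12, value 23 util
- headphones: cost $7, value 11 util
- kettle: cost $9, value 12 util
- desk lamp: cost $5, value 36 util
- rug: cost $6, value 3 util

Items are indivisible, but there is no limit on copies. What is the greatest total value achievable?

324 util

Best value-per-unit is desk lamp at 36/5, and filling with it alone uses cost 9×5=45. No mix of the others beats 9×36 = 324.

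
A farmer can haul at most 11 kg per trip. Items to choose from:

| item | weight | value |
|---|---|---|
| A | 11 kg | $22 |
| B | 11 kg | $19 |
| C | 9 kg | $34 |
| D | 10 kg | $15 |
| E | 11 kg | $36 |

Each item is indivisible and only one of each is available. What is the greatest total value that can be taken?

Check high-value combinations within 11 kg:
- E: weight 11, value 36
- C: weight 9, value 34
- A: weight 11, value 22
Best: $36.

$36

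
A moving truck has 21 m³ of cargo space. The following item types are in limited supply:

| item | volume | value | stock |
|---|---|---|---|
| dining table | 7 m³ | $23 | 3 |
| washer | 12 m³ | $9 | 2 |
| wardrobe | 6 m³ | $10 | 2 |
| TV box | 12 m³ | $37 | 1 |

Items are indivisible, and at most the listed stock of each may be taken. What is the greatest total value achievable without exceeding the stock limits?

$69

Best selections within volume 21 and stock limits:
- 3×dining table: volume 21, value 69
- 1×dining table + 1×TV box: volume 19, value 60
Best: $69.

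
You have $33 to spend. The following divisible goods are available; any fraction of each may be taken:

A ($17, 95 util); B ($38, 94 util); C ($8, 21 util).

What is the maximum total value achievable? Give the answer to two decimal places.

135.79

Take in order of value per unit:
- A (95/17 per unit): all 17 → value 95, running total 95.00
- C (21/8 per unit): all 8 → value 21, running total 116.00
- B (94/38 per unit): 8 of 38 → value 8×94/38 = 19.7895, running total 135.79
Total 135.79.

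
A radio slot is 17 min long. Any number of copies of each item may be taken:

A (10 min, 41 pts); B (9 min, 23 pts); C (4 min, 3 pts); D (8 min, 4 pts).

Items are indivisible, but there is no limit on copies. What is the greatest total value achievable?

44 pts

Best value-per-unit is A at 41/10; filling with it alone gives 1×41 = 41.
Optimal mix: 1×A + 1×C → duration 14, value 44.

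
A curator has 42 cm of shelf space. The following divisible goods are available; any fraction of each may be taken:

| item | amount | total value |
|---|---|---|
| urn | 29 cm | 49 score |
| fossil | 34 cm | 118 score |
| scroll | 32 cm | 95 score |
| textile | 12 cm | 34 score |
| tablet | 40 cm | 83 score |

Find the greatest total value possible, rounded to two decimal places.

Take in order of value per unit:
- fossil (118/34 per unit): all 34 → value 118, running total 118.00
- scroll (95/32 per unit): 8 of 32 → value 8×95/32 = 23.7500, running total 141.75
Total 141.75.

141.75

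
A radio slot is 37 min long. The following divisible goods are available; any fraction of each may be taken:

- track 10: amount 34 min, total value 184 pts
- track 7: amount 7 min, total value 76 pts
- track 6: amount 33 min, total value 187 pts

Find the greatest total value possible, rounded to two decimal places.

246.00

Take in order of value per unit:
- track 7 (76/7 per unit): all 7 → value 76, running total 76.00
- track 6 (187/33 per unit): 30 of 33 → value 30×187/33 = 170.0000, running total 246.00
Total 246.00.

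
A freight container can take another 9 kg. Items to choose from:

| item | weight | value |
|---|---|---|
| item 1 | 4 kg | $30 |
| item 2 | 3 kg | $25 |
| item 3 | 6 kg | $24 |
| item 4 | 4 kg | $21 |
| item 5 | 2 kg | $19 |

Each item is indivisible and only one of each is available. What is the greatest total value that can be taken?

$74

Check high-value combinations within 9 kg:
- item 1+item 2+item 5: weight 4+3+2=9, value 30+25+19=74
- item 2+item 4+item 5: weight 3+4+2=9, value 25+21+19=65
- item 1+item 2: weight 4+3=7, value 30+25=55
- item 1+item 4: weight 4+4=8, value 30+21=51
Best: $74.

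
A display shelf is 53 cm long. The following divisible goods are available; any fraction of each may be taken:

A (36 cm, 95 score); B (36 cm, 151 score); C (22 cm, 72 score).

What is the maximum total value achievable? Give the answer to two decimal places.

Take in order of value per unit:
- B (151/36 per unit): all 36 → value 151, running total 151.00
- C (72/22 per unit): 17 of 22 → value 17×72/22 = 55.6364, running total 206.64
Total 206.64.

206.64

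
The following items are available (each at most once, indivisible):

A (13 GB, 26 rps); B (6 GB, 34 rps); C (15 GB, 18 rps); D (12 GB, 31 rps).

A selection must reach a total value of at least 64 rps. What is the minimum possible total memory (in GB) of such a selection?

Subsets with value ≥ 64, sorted by total memory:
- B+D: memory 18, value 65
- A+B+D: memory 31, value 91
- B+C+D: memory 33, value 83
Minimum memory: 18 GB.

18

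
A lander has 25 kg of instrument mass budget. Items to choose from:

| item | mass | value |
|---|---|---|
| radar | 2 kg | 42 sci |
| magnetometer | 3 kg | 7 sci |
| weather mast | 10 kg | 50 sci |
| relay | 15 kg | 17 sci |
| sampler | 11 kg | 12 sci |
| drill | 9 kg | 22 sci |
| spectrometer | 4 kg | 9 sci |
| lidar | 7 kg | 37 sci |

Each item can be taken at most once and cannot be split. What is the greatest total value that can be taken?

138 sci

Check high-value combinations within 25 kg:
- radar+weather mast+spectrometer+lidar: mass 2+10+4+7=23, value 42+50+9+37=138
- radar+magnetometer+weather mast+lidar: mass 2+3+10+7=22, value 42+7+50+37=136
- radar+weather mast+lidar: mass 2+10+7=19, value 42+50+37=129
Best: 138 sci.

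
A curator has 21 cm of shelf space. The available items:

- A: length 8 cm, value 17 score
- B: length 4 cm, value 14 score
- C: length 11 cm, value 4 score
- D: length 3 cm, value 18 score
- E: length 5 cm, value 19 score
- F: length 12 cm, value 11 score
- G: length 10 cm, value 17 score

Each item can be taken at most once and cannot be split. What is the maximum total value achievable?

68 score

Check high-value combinations within 21 cm:
- A+B+D+E: length 8+4+3+5=20, value 17+14+18+19=68
- A+D+E: length 8+3+5=16, value 17+18+19=54
- D+E+G: length 3+5+10=18, value 18+19+17=54
- A+D+G: length 8+3+10=21, value 17+18+17=52
Best: 68 score.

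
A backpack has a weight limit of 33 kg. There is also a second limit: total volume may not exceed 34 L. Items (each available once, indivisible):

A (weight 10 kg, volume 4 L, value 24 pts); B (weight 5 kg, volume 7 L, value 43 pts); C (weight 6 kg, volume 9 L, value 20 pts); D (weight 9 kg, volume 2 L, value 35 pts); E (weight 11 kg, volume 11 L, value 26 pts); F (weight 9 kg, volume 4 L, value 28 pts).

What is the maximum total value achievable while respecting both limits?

130 pts

Feasible sets respecting both limits:
- A+B+D+F: weight 33, volume 17, value 130
- B+C+D+F: weight 29, volume 22, value 126
- B+C+D+E: weight 31, volume 29, value 124
- A+B+C+D: weight 30, volume 22, value 122
Best: 130 pts.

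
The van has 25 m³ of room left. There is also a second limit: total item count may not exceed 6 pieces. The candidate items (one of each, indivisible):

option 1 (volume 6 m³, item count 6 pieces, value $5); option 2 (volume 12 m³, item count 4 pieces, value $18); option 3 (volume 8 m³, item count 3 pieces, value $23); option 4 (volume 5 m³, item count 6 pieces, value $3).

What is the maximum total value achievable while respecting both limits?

$23

Feasible sets respecting both limits:
- option 3: volume 8, item count 3, value 23
- option 2: volume 12, item count 4, value 18
- option 1: volume 6, item count 6, value 5
- option 4: volume 5, item count 6, value 3
Best: $23.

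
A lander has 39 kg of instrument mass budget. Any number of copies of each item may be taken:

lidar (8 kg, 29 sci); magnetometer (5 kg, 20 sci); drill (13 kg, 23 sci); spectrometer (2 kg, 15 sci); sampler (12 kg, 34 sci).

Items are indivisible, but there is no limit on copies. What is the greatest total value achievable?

285 sci

Best value-per-unit is spectrometer at 15/2, and filling with it alone uses mass 19×2=38. No mix of the others beats 19×15 = 285.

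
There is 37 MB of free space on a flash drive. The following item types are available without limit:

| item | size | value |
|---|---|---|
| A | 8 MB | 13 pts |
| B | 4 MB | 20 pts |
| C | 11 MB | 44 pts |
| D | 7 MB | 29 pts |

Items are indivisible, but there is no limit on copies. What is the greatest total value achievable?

180 pts

Best value-per-unit is B at 20/4, and filling with it alone uses size 9×4=36. No mix of the others beats 9×20 = 180.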